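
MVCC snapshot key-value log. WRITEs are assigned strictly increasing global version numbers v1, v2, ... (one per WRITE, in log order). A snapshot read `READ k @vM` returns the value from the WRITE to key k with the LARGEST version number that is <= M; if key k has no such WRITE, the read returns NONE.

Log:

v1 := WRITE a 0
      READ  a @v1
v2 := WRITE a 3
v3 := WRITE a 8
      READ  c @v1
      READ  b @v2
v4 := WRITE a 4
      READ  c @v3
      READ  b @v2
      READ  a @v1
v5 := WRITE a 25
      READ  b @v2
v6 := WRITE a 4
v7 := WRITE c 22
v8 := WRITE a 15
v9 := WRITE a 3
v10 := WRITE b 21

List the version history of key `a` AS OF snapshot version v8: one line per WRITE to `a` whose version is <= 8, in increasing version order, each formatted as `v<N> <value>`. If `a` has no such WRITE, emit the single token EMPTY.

Answer: v1 0
v2 3
v3 8
v4 4
v5 25
v6 4
v8 15

Derivation:
Scan writes for key=a with version <= 8:
  v1 WRITE a 0 -> keep
  v2 WRITE a 3 -> keep
  v3 WRITE a 8 -> keep
  v4 WRITE a 4 -> keep
  v5 WRITE a 25 -> keep
  v6 WRITE a 4 -> keep
  v7 WRITE c 22 -> skip
  v8 WRITE a 15 -> keep
  v9 WRITE a 3 -> drop (> snap)
  v10 WRITE b 21 -> skip
Collected: [(1, 0), (2, 3), (3, 8), (4, 4), (5, 25), (6, 4), (8, 15)]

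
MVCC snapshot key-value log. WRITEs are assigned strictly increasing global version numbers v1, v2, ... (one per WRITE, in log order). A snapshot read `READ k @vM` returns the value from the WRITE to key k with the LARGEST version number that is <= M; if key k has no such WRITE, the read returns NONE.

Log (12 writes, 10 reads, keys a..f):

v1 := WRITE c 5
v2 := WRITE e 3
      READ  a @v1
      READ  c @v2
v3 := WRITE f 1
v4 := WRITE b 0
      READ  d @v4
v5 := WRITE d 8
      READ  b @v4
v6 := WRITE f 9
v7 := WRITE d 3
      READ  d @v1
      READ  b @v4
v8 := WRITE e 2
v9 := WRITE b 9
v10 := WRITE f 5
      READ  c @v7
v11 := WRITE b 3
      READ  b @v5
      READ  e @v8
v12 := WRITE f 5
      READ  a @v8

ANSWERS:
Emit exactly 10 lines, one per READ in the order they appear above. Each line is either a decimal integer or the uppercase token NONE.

Answer: NONE
5
NONE
0
NONE
0
5
0
2
NONE

Derivation:
v1: WRITE c=5  (c history now [(1, 5)])
v2: WRITE e=3  (e history now [(2, 3)])
READ a @v1: history=[] -> no version <= 1 -> NONE
READ c @v2: history=[(1, 5)] -> pick v1 -> 5
v3: WRITE f=1  (f history now [(3, 1)])
v4: WRITE b=0  (b history now [(4, 0)])
READ d @v4: history=[] -> no version <= 4 -> NONE
v5: WRITE d=8  (d history now [(5, 8)])
READ b @v4: history=[(4, 0)] -> pick v4 -> 0
v6: WRITE f=9  (f history now [(3, 1), (6, 9)])
v7: WRITE d=3  (d history now [(5, 8), (7, 3)])
READ d @v1: history=[(5, 8), (7, 3)] -> no version <= 1 -> NONE
READ b @v4: history=[(4, 0)] -> pick v4 -> 0
v8: WRITE e=2  (e history now [(2, 3), (8, 2)])
v9: WRITE b=9  (b history now [(4, 0), (9, 9)])
v10: WRITE f=5  (f history now [(3, 1), (6, 9), (10, 5)])
READ c @v7: history=[(1, 5)] -> pick v1 -> 5
v11: WRITE b=3  (b history now [(4, 0), (9, 9), (11, 3)])
READ b @v5: history=[(4, 0), (9, 9), (11, 3)] -> pick v4 -> 0
READ e @v8: history=[(2, 3), (8, 2)] -> pick v8 -> 2
v12: WRITE f=5  (f history now [(3, 1), (6, 9), (10, 5), (12, 5)])
READ a @v8: history=[] -> no version <= 8 -> NONE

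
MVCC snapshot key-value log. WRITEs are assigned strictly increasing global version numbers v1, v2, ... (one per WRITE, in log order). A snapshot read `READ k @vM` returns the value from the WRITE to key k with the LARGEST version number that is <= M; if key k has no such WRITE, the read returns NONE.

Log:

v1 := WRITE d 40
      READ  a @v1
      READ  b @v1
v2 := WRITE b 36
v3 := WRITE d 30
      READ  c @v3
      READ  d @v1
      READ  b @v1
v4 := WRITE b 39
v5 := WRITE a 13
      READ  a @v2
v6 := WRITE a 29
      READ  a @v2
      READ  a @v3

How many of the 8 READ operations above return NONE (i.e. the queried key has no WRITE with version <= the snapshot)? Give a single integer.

v1: WRITE d=40  (d history now [(1, 40)])
READ a @v1: history=[] -> no version <= 1 -> NONE
READ b @v1: history=[] -> no version <= 1 -> NONE
v2: WRITE b=36  (b history now [(2, 36)])
v3: WRITE d=30  (d history now [(1, 40), (3, 30)])
READ c @v3: history=[] -> no version <= 3 -> NONE
READ d @v1: history=[(1, 40), (3, 30)] -> pick v1 -> 40
READ b @v1: history=[(2, 36)] -> no version <= 1 -> NONE
v4: WRITE b=39  (b history now [(2, 36), (4, 39)])
v5: WRITE a=13  (a history now [(5, 13)])
READ a @v2: history=[(5, 13)] -> no version <= 2 -> NONE
v6: WRITE a=29  (a history now [(5, 13), (6, 29)])
READ a @v2: history=[(5, 13), (6, 29)] -> no version <= 2 -> NONE
READ a @v3: history=[(5, 13), (6, 29)] -> no version <= 3 -> NONE
Read results in order: ['NONE', 'NONE', 'NONE', '40', 'NONE', 'NONE', 'NONE', 'NONE']
NONE count = 7

Answer: 7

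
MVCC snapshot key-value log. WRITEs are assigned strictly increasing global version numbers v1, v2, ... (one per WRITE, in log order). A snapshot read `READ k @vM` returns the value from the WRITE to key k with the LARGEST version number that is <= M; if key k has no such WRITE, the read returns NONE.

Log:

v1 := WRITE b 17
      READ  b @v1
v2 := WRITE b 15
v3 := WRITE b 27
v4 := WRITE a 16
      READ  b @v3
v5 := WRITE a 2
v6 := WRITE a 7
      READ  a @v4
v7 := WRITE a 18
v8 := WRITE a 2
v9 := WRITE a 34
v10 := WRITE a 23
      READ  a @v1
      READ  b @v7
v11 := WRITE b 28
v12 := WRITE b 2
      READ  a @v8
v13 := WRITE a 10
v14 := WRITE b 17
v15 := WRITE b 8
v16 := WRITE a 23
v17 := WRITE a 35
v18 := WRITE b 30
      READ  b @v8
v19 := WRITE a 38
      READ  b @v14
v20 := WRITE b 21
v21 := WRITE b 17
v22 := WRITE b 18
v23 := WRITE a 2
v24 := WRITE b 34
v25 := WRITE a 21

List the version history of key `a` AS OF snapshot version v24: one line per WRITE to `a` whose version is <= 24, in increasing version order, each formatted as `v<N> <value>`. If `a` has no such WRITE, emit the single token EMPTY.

Answer: v4 16
v5 2
v6 7
v7 18
v8 2
v9 34
v10 23
v13 10
v16 23
v17 35
v19 38
v23 2

Derivation:
Scan writes for key=a with version <= 24:
  v1 WRITE b 17 -> skip
  v2 WRITE b 15 -> skip
  v3 WRITE b 27 -> skip
  v4 WRITE a 16 -> keep
  v5 WRITE a 2 -> keep
  v6 WRITE a 7 -> keep
  v7 WRITE a 18 -> keep
  v8 WRITE a 2 -> keep
  v9 WRITE a 34 -> keep
  v10 WRITE a 23 -> keep
  v11 WRITE b 28 -> skip
  v12 WRITE b 2 -> skip
  v13 WRITE a 10 -> keep
  v14 WRITE b 17 -> skip
  v15 WRITE b 8 -> skip
  v16 WRITE a 23 -> keep
  v17 WRITE a 35 -> keep
  v18 WRITE b 30 -> skip
  v19 WRITE a 38 -> keep
  v20 WRITE b 21 -> skip
  v21 WRITE b 17 -> skip
  v22 WRITE b 18 -> skip
  v23 WRITE a 2 -> keep
  v24 WRITE b 34 -> skip
  v25 WRITE a 21 -> drop (> snap)
Collected: [(4, 16), (5, 2), (6, 7), (7, 18), (8, 2), (9, 34), (10, 23), (13, 10), (16, 23), (17, 35), (19, 38), (23, 2)]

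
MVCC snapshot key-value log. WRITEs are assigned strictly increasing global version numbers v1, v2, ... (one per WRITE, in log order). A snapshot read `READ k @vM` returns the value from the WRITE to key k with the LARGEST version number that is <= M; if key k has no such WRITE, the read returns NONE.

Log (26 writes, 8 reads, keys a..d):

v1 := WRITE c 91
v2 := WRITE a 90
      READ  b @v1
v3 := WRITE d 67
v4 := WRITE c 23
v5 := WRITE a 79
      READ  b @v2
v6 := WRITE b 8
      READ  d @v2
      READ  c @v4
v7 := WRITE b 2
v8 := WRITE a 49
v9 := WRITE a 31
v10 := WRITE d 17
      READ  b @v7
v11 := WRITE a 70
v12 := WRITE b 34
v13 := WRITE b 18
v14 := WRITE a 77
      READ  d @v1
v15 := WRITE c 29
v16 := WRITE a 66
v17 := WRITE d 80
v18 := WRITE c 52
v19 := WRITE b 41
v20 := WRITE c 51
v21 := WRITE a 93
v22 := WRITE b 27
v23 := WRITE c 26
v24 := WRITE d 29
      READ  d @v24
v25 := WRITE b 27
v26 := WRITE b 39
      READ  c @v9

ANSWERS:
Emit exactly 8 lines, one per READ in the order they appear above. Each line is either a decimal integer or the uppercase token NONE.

v1: WRITE c=91  (c history now [(1, 91)])
v2: WRITE a=90  (a history now [(2, 90)])
READ b @v1: history=[] -> no version <= 1 -> NONE
v3: WRITE d=67  (d history now [(3, 67)])
v4: WRITE c=23  (c history now [(1, 91), (4, 23)])
v5: WRITE a=79  (a history now [(2, 90), (5, 79)])
READ b @v2: history=[] -> no version <= 2 -> NONE
v6: WRITE b=8  (b history now [(6, 8)])
READ d @v2: history=[(3, 67)] -> no version <= 2 -> NONE
READ c @v4: history=[(1, 91), (4, 23)] -> pick v4 -> 23
v7: WRITE b=2  (b history now [(6, 8), (7, 2)])
v8: WRITE a=49  (a history now [(2, 90), (5, 79), (8, 49)])
v9: WRITE a=31  (a history now [(2, 90), (5, 79), (8, 49), (9, 31)])
v10: WRITE d=17  (d history now [(3, 67), (10, 17)])
READ b @v7: history=[(6, 8), (7, 2)] -> pick v7 -> 2
v11: WRITE a=70  (a history now [(2, 90), (5, 79), (8, 49), (9, 31), (11, 70)])
v12: WRITE b=34  (b history now [(6, 8), (7, 2), (12, 34)])
v13: WRITE b=18  (b history now [(6, 8), (7, 2), (12, 34), (13, 18)])
v14: WRITE a=77  (a history now [(2, 90), (5, 79), (8, 49), (9, 31), (11, 70), (14, 77)])
READ d @v1: history=[(3, 67), (10, 17)] -> no version <= 1 -> NONE
v15: WRITE c=29  (c history now [(1, 91), (4, 23), (15, 29)])
v16: WRITE a=66  (a history now [(2, 90), (5, 79), (8, 49), (9, 31), (11, 70), (14, 77), (16, 66)])
v17: WRITE d=80  (d history now [(3, 67), (10, 17), (17, 80)])
v18: WRITE c=52  (c history now [(1, 91), (4, 23), (15, 29), (18, 52)])
v19: WRITE b=41  (b history now [(6, 8), (7, 2), (12, 34), (13, 18), (19, 41)])
v20: WRITE c=51  (c history now [(1, 91), (4, 23), (15, 29), (18, 52), (20, 51)])
v21: WRITE a=93  (a history now [(2, 90), (5, 79), (8, 49), (9, 31), (11, 70), (14, 77), (16, 66), (21, 93)])
v22: WRITE b=27  (b history now [(6, 8), (7, 2), (12, 34), (13, 18), (19, 41), (22, 27)])
v23: WRITE c=26  (c history now [(1, 91), (4, 23), (15, 29), (18, 52), (20, 51), (23, 26)])
v24: WRITE d=29  (d history now [(3, 67), (10, 17), (17, 80), (24, 29)])
READ d @v24: history=[(3, 67), (10, 17), (17, 80), (24, 29)] -> pick v24 -> 29
v25: WRITE b=27  (b history now [(6, 8), (7, 2), (12, 34), (13, 18), (19, 41), (22, 27), (25, 27)])
v26: WRITE b=39  (b history now [(6, 8), (7, 2), (12, 34), (13, 18), (19, 41), (22, 27), (25, 27), (26, 39)])
READ c @v9: history=[(1, 91), (4, 23), (15, 29), (18, 52), (20, 51), (23, 26)] -> pick v4 -> 23

Answer: NONE
NONE
NONE
23
2
NONE
29
23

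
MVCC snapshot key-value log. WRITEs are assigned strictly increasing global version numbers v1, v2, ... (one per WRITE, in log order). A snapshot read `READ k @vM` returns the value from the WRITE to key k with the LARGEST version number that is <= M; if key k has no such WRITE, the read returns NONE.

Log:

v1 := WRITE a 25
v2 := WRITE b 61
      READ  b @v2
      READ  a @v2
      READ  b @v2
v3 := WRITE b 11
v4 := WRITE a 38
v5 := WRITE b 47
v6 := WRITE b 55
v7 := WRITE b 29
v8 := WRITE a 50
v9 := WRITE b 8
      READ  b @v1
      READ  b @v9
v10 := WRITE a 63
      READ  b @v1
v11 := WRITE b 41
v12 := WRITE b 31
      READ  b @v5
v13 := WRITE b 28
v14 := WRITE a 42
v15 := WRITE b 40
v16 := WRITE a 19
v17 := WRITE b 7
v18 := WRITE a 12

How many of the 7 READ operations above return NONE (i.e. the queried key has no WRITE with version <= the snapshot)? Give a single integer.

Answer: 2

Derivation:
v1: WRITE a=25  (a history now [(1, 25)])
v2: WRITE b=61  (b history now [(2, 61)])
READ b @v2: history=[(2, 61)] -> pick v2 -> 61
READ a @v2: history=[(1, 25)] -> pick v1 -> 25
READ b @v2: history=[(2, 61)] -> pick v2 -> 61
v3: WRITE b=11  (b history now [(2, 61), (3, 11)])
v4: WRITE a=38  (a history now [(1, 25), (4, 38)])
v5: WRITE b=47  (b history now [(2, 61), (3, 11), (5, 47)])
v6: WRITE b=55  (b history now [(2, 61), (3, 11), (5, 47), (6, 55)])
v7: WRITE b=29  (b history now [(2, 61), (3, 11), (5, 47), (6, 55), (7, 29)])
v8: WRITE a=50  (a history now [(1, 25), (4, 38), (8, 50)])
v9: WRITE b=8  (b history now [(2, 61), (3, 11), (5, 47), (6, 55), (7, 29), (9, 8)])
READ b @v1: history=[(2, 61), (3, 11), (5, 47), (6, 55), (7, 29), (9, 8)] -> no version <= 1 -> NONE
READ b @v9: history=[(2, 61), (3, 11), (5, 47), (6, 55), (7, 29), (9, 8)] -> pick v9 -> 8
v10: WRITE a=63  (a history now [(1, 25), (4, 38), (8, 50), (10, 63)])
READ b @v1: history=[(2, 61), (3, 11), (5, 47), (6, 55), (7, 29), (9, 8)] -> no version <= 1 -> NONE
v11: WRITE b=41  (b history now [(2, 61), (3, 11), (5, 47), (6, 55), (7, 29), (9, 8), (11, 41)])
v12: WRITE b=31  (b history now [(2, 61), (3, 11), (5, 47), (6, 55), (7, 29), (9, 8), (11, 41), (12, 31)])
READ b @v5: history=[(2, 61), (3, 11), (5, 47), (6, 55), (7, 29), (9, 8), (11, 41), (12, 31)] -> pick v5 -> 47
v13: WRITE b=28  (b history now [(2, 61), (3, 11), (5, 47), (6, 55), (7, 29), (9, 8), (11, 41), (12, 31), (13, 28)])
v14: WRITE a=42  (a history now [(1, 25), (4, 38), (8, 50), (10, 63), (14, 42)])
v15: WRITE b=40  (b history now [(2, 61), (3, 11), (5, 47), (6, 55), (7, 29), (9, 8), (11, 41), (12, 31), (13, 28), (15, 40)])
v16: WRITE a=19  (a history now [(1, 25), (4, 38), (8, 50), (10, 63), (14, 42), (16, 19)])
v17: WRITE b=7  (b history now [(2, 61), (3, 11), (5, 47), (6, 55), (7, 29), (9, 8), (11, 41), (12, 31), (13, 28), (15, 40), (17, 7)])
v18: WRITE a=12  (a history now [(1, 25), (4, 38), (8, 50), (10, 63), (14, 42), (16, 19), (18, 12)])
Read results in order: ['61', '25', '61', 'NONE', '8', 'NONE', '47']
NONE count = 2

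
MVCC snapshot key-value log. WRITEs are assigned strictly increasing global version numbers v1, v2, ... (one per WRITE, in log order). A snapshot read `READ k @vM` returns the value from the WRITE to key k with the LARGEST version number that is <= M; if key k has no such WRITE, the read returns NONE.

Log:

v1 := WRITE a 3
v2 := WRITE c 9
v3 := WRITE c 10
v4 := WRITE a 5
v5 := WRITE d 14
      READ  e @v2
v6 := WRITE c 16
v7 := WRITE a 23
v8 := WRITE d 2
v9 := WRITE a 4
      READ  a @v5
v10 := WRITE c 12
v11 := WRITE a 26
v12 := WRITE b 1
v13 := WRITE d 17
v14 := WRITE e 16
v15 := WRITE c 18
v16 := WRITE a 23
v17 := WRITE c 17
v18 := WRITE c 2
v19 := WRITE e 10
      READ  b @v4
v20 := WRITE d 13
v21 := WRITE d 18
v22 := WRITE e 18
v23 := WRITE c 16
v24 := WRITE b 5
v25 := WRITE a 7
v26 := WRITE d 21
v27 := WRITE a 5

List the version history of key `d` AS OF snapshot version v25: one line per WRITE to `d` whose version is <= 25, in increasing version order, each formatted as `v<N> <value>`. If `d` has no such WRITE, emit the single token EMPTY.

Scan writes for key=d with version <= 25:
  v1 WRITE a 3 -> skip
  v2 WRITE c 9 -> skip
  v3 WRITE c 10 -> skip
  v4 WRITE a 5 -> skip
  v5 WRITE d 14 -> keep
  v6 WRITE c 16 -> skip
  v7 WRITE a 23 -> skip
  v8 WRITE d 2 -> keep
  v9 WRITE a 4 -> skip
  v10 WRITE c 12 -> skip
  v11 WRITE a 26 -> skip
  v12 WRITE b 1 -> skip
  v13 WRITE d 17 -> keep
  v14 WRITE e 16 -> skip
  v15 WRITE c 18 -> skip
  v16 WRITE a 23 -> skip
  v17 WRITE c 17 -> skip
  v18 WRITE c 2 -> skip
  v19 WRITE e 10 -> skip
  v20 WRITE d 13 -> keep
  v21 WRITE d 18 -> keep
  v22 WRITE e 18 -> skip
  v23 WRITE c 16 -> skip
  v24 WRITE b 5 -> skip
  v25 WRITE a 7 -> skip
  v26 WRITE d 21 -> drop (> snap)
  v27 WRITE a 5 -> skip
Collected: [(5, 14), (8, 2), (13, 17), (20, 13), (21, 18)]

Answer: v5 14
v8 2
v13 17
v20 13
v21 18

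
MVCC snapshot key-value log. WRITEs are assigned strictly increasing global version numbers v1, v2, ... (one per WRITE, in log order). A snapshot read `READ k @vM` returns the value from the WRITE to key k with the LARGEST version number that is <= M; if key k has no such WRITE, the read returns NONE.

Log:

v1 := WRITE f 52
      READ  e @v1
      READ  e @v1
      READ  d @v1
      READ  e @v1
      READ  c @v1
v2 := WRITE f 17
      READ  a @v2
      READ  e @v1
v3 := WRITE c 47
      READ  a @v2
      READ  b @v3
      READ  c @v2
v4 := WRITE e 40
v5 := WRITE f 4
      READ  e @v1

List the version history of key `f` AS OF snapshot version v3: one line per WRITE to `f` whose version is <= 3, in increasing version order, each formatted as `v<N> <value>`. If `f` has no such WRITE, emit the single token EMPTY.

Scan writes for key=f with version <= 3:
  v1 WRITE f 52 -> keep
  v2 WRITE f 17 -> keep
  v3 WRITE c 47 -> skip
  v4 WRITE e 40 -> skip
  v5 WRITE f 4 -> drop (> snap)
Collected: [(1, 52), (2, 17)]

Answer: v1 52
v2 17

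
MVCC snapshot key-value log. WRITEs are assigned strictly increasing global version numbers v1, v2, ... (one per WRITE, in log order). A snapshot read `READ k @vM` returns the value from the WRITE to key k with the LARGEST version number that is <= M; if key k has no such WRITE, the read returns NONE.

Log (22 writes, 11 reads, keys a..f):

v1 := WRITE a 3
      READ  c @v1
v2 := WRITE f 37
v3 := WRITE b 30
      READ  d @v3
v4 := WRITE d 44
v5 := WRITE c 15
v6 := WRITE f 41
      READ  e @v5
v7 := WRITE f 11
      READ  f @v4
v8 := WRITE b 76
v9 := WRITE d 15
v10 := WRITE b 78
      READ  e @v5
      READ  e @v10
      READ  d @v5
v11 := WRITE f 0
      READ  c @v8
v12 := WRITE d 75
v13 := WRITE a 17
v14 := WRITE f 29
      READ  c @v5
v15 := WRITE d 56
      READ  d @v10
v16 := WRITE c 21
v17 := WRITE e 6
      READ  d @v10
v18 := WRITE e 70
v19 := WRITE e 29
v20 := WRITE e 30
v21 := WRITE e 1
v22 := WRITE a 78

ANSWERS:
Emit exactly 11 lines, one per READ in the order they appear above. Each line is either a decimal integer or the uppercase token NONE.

v1: WRITE a=3  (a history now [(1, 3)])
READ c @v1: history=[] -> no version <= 1 -> NONE
v2: WRITE f=37  (f history now [(2, 37)])
v3: WRITE b=30  (b history now [(3, 30)])
READ d @v3: history=[] -> no version <= 3 -> NONE
v4: WRITE d=44  (d history now [(4, 44)])
v5: WRITE c=15  (c history now [(5, 15)])
v6: WRITE f=41  (f history now [(2, 37), (6, 41)])
READ e @v5: history=[] -> no version <= 5 -> NONE
v7: WRITE f=11  (f history now [(2, 37), (6, 41), (7, 11)])
READ f @v4: history=[(2, 37), (6, 41), (7, 11)] -> pick v2 -> 37
v8: WRITE b=76  (b history now [(3, 30), (8, 76)])
v9: WRITE d=15  (d history now [(4, 44), (9, 15)])
v10: WRITE b=78  (b history now [(3, 30), (8, 76), (10, 78)])
READ e @v5: history=[] -> no version <= 5 -> NONE
READ e @v10: history=[] -> no version <= 10 -> NONE
READ d @v5: history=[(4, 44), (9, 15)] -> pick v4 -> 44
v11: WRITE f=0  (f history now [(2, 37), (6, 41), (7, 11), (11, 0)])
READ c @v8: history=[(5, 15)] -> pick v5 -> 15
v12: WRITE d=75  (d history now [(4, 44), (9, 15), (12, 75)])
v13: WRITE a=17  (a history now [(1, 3), (13, 17)])
v14: WRITE f=29  (f history now [(2, 37), (6, 41), (7, 11), (11, 0), (14, 29)])
READ c @v5: history=[(5, 15)] -> pick v5 -> 15
v15: WRITE d=56  (d history now [(4, 44), (9, 15), (12, 75), (15, 56)])
READ d @v10: history=[(4, 44), (9, 15), (12, 75), (15, 56)] -> pick v9 -> 15
v16: WRITE c=21  (c history now [(5, 15), (16, 21)])
v17: WRITE e=6  (e history now [(17, 6)])
READ d @v10: history=[(4, 44), (9, 15), (12, 75), (15, 56)] -> pick v9 -> 15
v18: WRITE e=70  (e history now [(17, 6), (18, 70)])
v19: WRITE e=29  (e history now [(17, 6), (18, 70), (19, 29)])
v20: WRITE e=30  (e history now [(17, 6), (18, 70), (19, 29), (20, 30)])
v21: WRITE e=1  (e history now [(17, 6), (18, 70), (19, 29), (20, 30), (21, 1)])
v22: WRITE a=78  (a history now [(1, 3), (13, 17), (22, 78)])

Answer: NONE
NONE
NONE
37
NONE
NONE
44
15
15
15
15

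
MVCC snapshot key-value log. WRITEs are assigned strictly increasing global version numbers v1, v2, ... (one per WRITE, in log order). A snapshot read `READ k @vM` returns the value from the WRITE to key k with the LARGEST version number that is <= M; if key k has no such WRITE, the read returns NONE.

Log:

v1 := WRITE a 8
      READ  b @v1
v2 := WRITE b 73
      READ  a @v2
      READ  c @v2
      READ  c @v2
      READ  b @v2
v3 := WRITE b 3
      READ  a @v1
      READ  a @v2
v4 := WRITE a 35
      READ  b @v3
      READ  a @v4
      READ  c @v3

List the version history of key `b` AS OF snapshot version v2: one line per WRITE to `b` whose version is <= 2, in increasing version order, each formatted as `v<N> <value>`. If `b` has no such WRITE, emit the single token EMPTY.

Scan writes for key=b with version <= 2:
  v1 WRITE a 8 -> skip
  v2 WRITE b 73 -> keep
  v3 WRITE b 3 -> drop (> snap)
  v4 WRITE a 35 -> skip
Collected: [(2, 73)]

Answer: v2 73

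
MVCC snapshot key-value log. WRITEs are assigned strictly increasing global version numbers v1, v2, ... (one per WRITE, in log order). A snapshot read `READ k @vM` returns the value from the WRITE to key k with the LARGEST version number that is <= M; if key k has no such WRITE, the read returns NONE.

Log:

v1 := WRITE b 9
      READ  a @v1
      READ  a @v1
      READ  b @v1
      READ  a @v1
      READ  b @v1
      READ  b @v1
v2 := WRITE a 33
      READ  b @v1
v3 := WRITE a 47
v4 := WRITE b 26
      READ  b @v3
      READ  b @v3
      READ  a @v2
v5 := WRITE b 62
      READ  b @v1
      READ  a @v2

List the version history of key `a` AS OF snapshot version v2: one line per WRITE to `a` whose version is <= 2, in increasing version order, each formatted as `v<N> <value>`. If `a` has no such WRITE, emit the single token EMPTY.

Answer: v2 33

Derivation:
Scan writes for key=a with version <= 2:
  v1 WRITE b 9 -> skip
  v2 WRITE a 33 -> keep
  v3 WRITE a 47 -> drop (> snap)
  v4 WRITE b 26 -> skip
  v5 WRITE b 62 -> skip
Collected: [(2, 33)]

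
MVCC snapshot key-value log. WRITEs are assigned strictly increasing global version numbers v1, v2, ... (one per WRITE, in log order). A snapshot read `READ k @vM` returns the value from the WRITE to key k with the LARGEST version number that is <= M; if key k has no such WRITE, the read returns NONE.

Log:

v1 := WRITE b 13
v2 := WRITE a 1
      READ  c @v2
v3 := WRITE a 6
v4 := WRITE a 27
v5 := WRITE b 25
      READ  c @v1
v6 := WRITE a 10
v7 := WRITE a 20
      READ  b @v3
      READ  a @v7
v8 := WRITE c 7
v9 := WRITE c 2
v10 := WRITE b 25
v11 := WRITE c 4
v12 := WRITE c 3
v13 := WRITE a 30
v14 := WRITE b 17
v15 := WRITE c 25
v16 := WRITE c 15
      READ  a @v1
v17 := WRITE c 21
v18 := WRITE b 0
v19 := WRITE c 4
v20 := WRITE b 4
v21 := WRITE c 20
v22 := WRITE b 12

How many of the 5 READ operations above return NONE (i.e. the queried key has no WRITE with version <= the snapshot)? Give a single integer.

v1: WRITE b=13  (b history now [(1, 13)])
v2: WRITE a=1  (a history now [(2, 1)])
READ c @v2: history=[] -> no version <= 2 -> NONE
v3: WRITE a=6  (a history now [(2, 1), (3, 6)])
v4: WRITE a=27  (a history now [(2, 1), (3, 6), (4, 27)])
v5: WRITE b=25  (b history now [(1, 13), (5, 25)])
READ c @v1: history=[] -> no version <= 1 -> NONE
v6: WRITE a=10  (a history now [(2, 1), (3, 6), (4, 27), (6, 10)])
v7: WRITE a=20  (a history now [(2, 1), (3, 6), (4, 27), (6, 10), (7, 20)])
READ b @v3: history=[(1, 13), (5, 25)] -> pick v1 -> 13
READ a @v7: history=[(2, 1), (3, 6), (4, 27), (6, 10), (7, 20)] -> pick v7 -> 20
v8: WRITE c=7  (c history now [(8, 7)])
v9: WRITE c=2  (c history now [(8, 7), (9, 2)])
v10: WRITE b=25  (b history now [(1, 13), (5, 25), (10, 25)])
v11: WRITE c=4  (c history now [(8, 7), (9, 2), (11, 4)])
v12: WRITE c=3  (c history now [(8, 7), (9, 2), (11, 4), (12, 3)])
v13: WRITE a=30  (a history now [(2, 1), (3, 6), (4, 27), (6, 10), (7, 20), (13, 30)])
v14: WRITE b=17  (b history now [(1, 13), (5, 25), (10, 25), (14, 17)])
v15: WRITE c=25  (c history now [(8, 7), (9, 2), (11, 4), (12, 3), (15, 25)])
v16: WRITE c=15  (c history now [(8, 7), (9, 2), (11, 4), (12, 3), (15, 25), (16, 15)])
READ a @v1: history=[(2, 1), (3, 6), (4, 27), (6, 10), (7, 20), (13, 30)] -> no version <= 1 -> NONE
v17: WRITE c=21  (c history now [(8, 7), (9, 2), (11, 4), (12, 3), (15, 25), (16, 15), (17, 21)])
v18: WRITE b=0  (b history now [(1, 13), (5, 25), (10, 25), (14, 17), (18, 0)])
v19: WRITE c=4  (c history now [(8, 7), (9, 2), (11, 4), (12, 3), (15, 25), (16, 15), (17, 21), (19, 4)])
v20: WRITE b=4  (b history now [(1, 13), (5, 25), (10, 25), (14, 17), (18, 0), (20, 4)])
v21: WRITE c=20  (c history now [(8, 7), (9, 2), (11, 4), (12, 3), (15, 25), (16, 15), (17, 21), (19, 4), (21, 20)])
v22: WRITE b=12  (b history now [(1, 13), (5, 25), (10, 25), (14, 17), (18, 0), (20, 4), (22, 12)])
Read results in order: ['NONE', 'NONE', '13', '20', 'NONE']
NONE count = 3

Answer: 3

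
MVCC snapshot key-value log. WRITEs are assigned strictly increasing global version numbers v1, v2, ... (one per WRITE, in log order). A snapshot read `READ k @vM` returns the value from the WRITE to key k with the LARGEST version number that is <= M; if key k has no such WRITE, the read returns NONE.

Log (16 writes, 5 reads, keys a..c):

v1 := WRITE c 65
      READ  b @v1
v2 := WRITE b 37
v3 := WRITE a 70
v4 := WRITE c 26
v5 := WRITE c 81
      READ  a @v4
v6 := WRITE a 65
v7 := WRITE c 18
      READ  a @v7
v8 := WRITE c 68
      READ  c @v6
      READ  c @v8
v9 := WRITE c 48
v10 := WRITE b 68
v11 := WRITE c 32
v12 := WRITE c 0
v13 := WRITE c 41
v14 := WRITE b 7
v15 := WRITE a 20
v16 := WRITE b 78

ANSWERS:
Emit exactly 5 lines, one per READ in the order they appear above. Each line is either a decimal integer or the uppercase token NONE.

Answer: NONE
70
65
81
68

Derivation:
v1: WRITE c=65  (c history now [(1, 65)])
READ b @v1: history=[] -> no version <= 1 -> NONE
v2: WRITE b=37  (b history now [(2, 37)])
v3: WRITE a=70  (a history now [(3, 70)])
v4: WRITE c=26  (c history now [(1, 65), (4, 26)])
v5: WRITE c=81  (c history now [(1, 65), (4, 26), (5, 81)])
READ a @v4: history=[(3, 70)] -> pick v3 -> 70
v6: WRITE a=65  (a history now [(3, 70), (6, 65)])
v7: WRITE c=18  (c history now [(1, 65), (4, 26), (5, 81), (7, 18)])
READ a @v7: history=[(3, 70), (6, 65)] -> pick v6 -> 65
v8: WRITE c=68  (c history now [(1, 65), (4, 26), (5, 81), (7, 18), (8, 68)])
READ c @v6: history=[(1, 65), (4, 26), (5, 81), (7, 18), (8, 68)] -> pick v5 -> 81
READ c @v8: history=[(1, 65), (4, 26), (5, 81), (7, 18), (8, 68)] -> pick v8 -> 68
v9: WRITE c=48  (c history now [(1, 65), (4, 26), (5, 81), (7, 18), (8, 68), (9, 48)])
v10: WRITE b=68  (b history now [(2, 37), (10, 68)])
v11: WRITE c=32  (c history now [(1, 65), (4, 26), (5, 81), (7, 18), (8, 68), (9, 48), (11, 32)])
v12: WRITE c=0  (c history now [(1, 65), (4, 26), (5, 81), (7, 18), (8, 68), (9, 48), (11, 32), (12, 0)])
v13: WRITE c=41  (c history now [(1, 65), (4, 26), (5, 81), (7, 18), (8, 68), (9, 48), (11, 32), (12, 0), (13, 41)])
v14: WRITE b=7  (b history now [(2, 37), (10, 68), (14, 7)])
v15: WRITE a=20  (a history now [(3, 70), (6, 65), (15, 20)])
v16: WRITE b=78  (b history now [(2, 37), (10, 68), (14, 7), (16, 78)])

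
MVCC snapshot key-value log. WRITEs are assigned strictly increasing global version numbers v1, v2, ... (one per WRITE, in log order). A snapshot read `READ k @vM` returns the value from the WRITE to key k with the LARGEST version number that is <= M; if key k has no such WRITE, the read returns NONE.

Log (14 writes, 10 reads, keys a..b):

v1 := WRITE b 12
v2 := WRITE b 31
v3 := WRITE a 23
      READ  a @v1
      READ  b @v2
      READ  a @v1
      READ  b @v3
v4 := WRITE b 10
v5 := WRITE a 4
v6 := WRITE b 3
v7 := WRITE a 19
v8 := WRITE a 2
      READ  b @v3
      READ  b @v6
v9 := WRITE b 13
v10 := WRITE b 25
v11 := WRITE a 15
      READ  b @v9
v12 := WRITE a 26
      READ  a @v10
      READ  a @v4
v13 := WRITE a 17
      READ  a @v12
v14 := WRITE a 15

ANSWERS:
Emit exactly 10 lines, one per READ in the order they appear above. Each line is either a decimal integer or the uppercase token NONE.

v1: WRITE b=12  (b history now [(1, 12)])
v2: WRITE b=31  (b history now [(1, 12), (2, 31)])
v3: WRITE a=23  (a history now [(3, 23)])
READ a @v1: history=[(3, 23)] -> no version <= 1 -> NONE
READ b @v2: history=[(1, 12), (2, 31)] -> pick v2 -> 31
READ a @v1: history=[(3, 23)] -> no version <= 1 -> NONE
READ b @v3: history=[(1, 12), (2, 31)] -> pick v2 -> 31
v4: WRITE b=10  (b history now [(1, 12), (2, 31), (4, 10)])
v5: WRITE a=4  (a history now [(3, 23), (5, 4)])
v6: WRITE b=3  (b history now [(1, 12), (2, 31), (4, 10), (6, 3)])
v7: WRITE a=19  (a history now [(3, 23), (5, 4), (7, 19)])
v8: WRITE a=2  (a history now [(3, 23), (5, 4), (7, 19), (8, 2)])
READ b @v3: history=[(1, 12), (2, 31), (4, 10), (6, 3)] -> pick v2 -> 31
READ b @v6: history=[(1, 12), (2, 31), (4, 10), (6, 3)] -> pick v6 -> 3
v9: WRITE b=13  (b history now [(1, 12), (2, 31), (4, 10), (6, 3), (9, 13)])
v10: WRITE b=25  (b history now [(1, 12), (2, 31), (4, 10), (6, 3), (9, 13), (10, 25)])
v11: WRITE a=15  (a history now [(3, 23), (5, 4), (7, 19), (8, 2), (11, 15)])
READ b @v9: history=[(1, 12), (2, 31), (4, 10), (6, 3), (9, 13), (10, 25)] -> pick v9 -> 13
v12: WRITE a=26  (a history now [(3, 23), (5, 4), (7, 19), (8, 2), (11, 15), (12, 26)])
READ a @v10: history=[(3, 23), (5, 4), (7, 19), (8, 2), (11, 15), (12, 26)] -> pick v8 -> 2
READ a @v4: history=[(3, 23), (5, 4), (7, 19), (8, 2), (11, 15), (12, 26)] -> pick v3 -> 23
v13: WRITE a=17  (a history now [(3, 23), (5, 4), (7, 19), (8, 2), (11, 15), (12, 26), (13, 17)])
READ a @v12: history=[(3, 23), (5, 4), (7, 19), (8, 2), (11, 15), (12, 26), (13, 17)] -> pick v12 -> 26
v14: WRITE a=15  (a history now [(3, 23), (5, 4), (7, 19), (8, 2), (11, 15), (12, 26), (13, 17), (14, 15)])

Answer: NONE
31
NONE
31
31
3
13
2
23
26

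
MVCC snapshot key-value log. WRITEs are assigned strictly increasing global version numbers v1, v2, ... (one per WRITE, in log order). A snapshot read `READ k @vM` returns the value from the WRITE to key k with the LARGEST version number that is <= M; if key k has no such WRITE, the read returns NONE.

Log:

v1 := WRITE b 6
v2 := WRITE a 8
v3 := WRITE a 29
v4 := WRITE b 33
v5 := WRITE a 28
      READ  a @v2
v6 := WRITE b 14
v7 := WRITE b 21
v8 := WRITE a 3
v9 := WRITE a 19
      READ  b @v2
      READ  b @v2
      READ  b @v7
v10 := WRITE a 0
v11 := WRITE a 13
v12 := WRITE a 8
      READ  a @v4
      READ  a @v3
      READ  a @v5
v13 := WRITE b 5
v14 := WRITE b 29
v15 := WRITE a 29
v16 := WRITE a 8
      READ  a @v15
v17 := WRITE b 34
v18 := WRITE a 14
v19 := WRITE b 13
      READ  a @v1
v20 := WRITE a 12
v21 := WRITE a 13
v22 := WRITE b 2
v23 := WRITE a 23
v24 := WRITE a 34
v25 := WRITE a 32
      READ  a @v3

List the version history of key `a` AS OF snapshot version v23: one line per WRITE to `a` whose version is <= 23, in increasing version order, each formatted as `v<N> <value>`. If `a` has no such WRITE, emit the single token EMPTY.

Answer: v2 8
v3 29
v5 28
v8 3
v9 19
v10 0
v11 13
v12 8
v15 29
v16 8
v18 14
v20 12
v21 13
v23 23

Derivation:
Scan writes for key=a with version <= 23:
  v1 WRITE b 6 -> skip
  v2 WRITE a 8 -> keep
  v3 WRITE a 29 -> keep
  v4 WRITE b 33 -> skip
  v5 WRITE a 28 -> keep
  v6 WRITE b 14 -> skip
  v7 WRITE b 21 -> skip
  v8 WRITE a 3 -> keep
  v9 WRITE a 19 -> keep
  v10 WRITE a 0 -> keep
  v11 WRITE a 13 -> keep
  v12 WRITE a 8 -> keep
  v13 WRITE b 5 -> skip
  v14 WRITE b 29 -> skip
  v15 WRITE a 29 -> keep
  v16 WRITE a 8 -> keep
  v17 WRITE b 34 -> skip
  v18 WRITE a 14 -> keep
  v19 WRITE b 13 -> skip
  v20 WRITE a 12 -> keep
  v21 WRITE a 13 -> keep
  v22 WRITE b 2 -> skip
  v23 WRITE a 23 -> keep
  v24 WRITE a 34 -> drop (> snap)
  v25 WRITE a 32 -> drop (> snap)
Collected: [(2, 8), (3, 29), (5, 28), (8, 3), (9, 19), (10, 0), (11, 13), (12, 8), (15, 29), (16, 8), (18, 14), (20, 12), (21, 13), (23, 23)]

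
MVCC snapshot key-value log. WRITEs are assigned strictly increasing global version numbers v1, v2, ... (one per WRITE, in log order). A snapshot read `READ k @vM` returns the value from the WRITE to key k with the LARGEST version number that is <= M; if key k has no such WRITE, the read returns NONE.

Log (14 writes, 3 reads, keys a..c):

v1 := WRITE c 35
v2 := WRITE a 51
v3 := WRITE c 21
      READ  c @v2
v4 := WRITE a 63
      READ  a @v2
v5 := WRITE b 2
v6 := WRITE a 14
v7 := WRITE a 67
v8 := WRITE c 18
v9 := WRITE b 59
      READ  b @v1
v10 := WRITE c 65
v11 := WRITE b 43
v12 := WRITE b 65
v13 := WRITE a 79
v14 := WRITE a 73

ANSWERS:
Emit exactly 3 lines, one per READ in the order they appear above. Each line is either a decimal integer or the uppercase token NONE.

Answer: 35
51
NONE

Derivation:
v1: WRITE c=35  (c history now [(1, 35)])
v2: WRITE a=51  (a history now [(2, 51)])
v3: WRITE c=21  (c history now [(1, 35), (3, 21)])
READ c @v2: history=[(1, 35), (3, 21)] -> pick v1 -> 35
v4: WRITE a=63  (a history now [(2, 51), (4, 63)])
READ a @v2: history=[(2, 51), (4, 63)] -> pick v2 -> 51
v5: WRITE b=2  (b history now [(5, 2)])
v6: WRITE a=14  (a history now [(2, 51), (4, 63), (6, 14)])
v7: WRITE a=67  (a history now [(2, 51), (4, 63), (6, 14), (7, 67)])
v8: WRITE c=18  (c history now [(1, 35), (3, 21), (8, 18)])
v9: WRITE b=59  (b history now [(5, 2), (9, 59)])
READ b @v1: history=[(5, 2), (9, 59)] -> no version <= 1 -> NONE
v10: WRITE c=65  (c history now [(1, 35), (3, 21), (8, 18), (10, 65)])
v11: WRITE b=43  (b history now [(5, 2), (9, 59), (11, 43)])
v12: WRITE b=65  (b history now [(5, 2), (9, 59), (11, 43), (12, 65)])
v13: WRITE a=79  (a history now [(2, 51), (4, 63), (6, 14), (7, 67), (13, 79)])
v14: WRITE a=73  (a history now [(2, 51), (4, 63), (6, 14), (7, 67), (13, 79), (14, 73)])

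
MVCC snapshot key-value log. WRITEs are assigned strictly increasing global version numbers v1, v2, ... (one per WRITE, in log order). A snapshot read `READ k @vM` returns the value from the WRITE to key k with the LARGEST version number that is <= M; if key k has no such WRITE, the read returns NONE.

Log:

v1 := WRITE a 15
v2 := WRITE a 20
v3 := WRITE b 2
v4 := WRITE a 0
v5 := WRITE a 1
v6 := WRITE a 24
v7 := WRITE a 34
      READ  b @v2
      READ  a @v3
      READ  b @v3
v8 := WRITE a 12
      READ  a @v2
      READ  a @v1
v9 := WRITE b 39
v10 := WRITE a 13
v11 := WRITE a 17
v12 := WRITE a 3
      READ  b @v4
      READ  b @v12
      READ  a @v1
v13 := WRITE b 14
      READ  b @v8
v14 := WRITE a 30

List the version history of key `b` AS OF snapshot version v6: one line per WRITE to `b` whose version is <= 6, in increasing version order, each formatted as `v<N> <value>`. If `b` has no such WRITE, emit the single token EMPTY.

Answer: v3 2

Derivation:
Scan writes for key=b with version <= 6:
  v1 WRITE a 15 -> skip
  v2 WRITE a 20 -> skip
  v3 WRITE b 2 -> keep
  v4 WRITE a 0 -> skip
  v5 WRITE a 1 -> skip
  v6 WRITE a 24 -> skip
  v7 WRITE a 34 -> skip
  v8 WRITE a 12 -> skip
  v9 WRITE b 39 -> drop (> snap)
  v10 WRITE a 13 -> skip
  v11 WRITE a 17 -> skip
  v12 WRITE a 3 -> skip
  v13 WRITE b 14 -> drop (> snap)
  v14 WRITE a 30 -> skip
Collected: [(3, 2)]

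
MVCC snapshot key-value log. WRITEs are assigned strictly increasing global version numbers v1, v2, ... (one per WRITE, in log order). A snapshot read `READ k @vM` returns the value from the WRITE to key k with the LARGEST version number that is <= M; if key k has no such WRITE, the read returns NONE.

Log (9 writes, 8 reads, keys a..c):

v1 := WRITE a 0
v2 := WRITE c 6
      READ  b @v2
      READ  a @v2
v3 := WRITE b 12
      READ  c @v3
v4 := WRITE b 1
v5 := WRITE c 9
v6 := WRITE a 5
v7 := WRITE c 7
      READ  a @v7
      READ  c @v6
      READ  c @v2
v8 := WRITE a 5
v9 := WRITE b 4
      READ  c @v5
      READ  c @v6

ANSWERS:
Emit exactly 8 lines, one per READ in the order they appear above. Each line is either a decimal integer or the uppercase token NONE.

v1: WRITE a=0  (a history now [(1, 0)])
v2: WRITE c=6  (c history now [(2, 6)])
READ b @v2: history=[] -> no version <= 2 -> NONE
READ a @v2: history=[(1, 0)] -> pick v1 -> 0
v3: WRITE b=12  (b history now [(3, 12)])
READ c @v3: history=[(2, 6)] -> pick v2 -> 6
v4: WRITE b=1  (b history now [(3, 12), (4, 1)])
v5: WRITE c=9  (c history now [(2, 6), (5, 9)])
v6: WRITE a=5  (a history now [(1, 0), (6, 5)])
v7: WRITE c=7  (c history now [(2, 6), (5, 9), (7, 7)])
READ a @v7: history=[(1, 0), (6, 5)] -> pick v6 -> 5
READ c @v6: history=[(2, 6), (5, 9), (7, 7)] -> pick v5 -> 9
READ c @v2: history=[(2, 6), (5, 9), (7, 7)] -> pick v2 -> 6
v8: WRITE a=5  (a history now [(1, 0), (6, 5), (8, 5)])
v9: WRITE b=4  (b history now [(3, 12), (4, 1), (9, 4)])
READ c @v5: history=[(2, 6), (5, 9), (7, 7)] -> pick v5 -> 9
READ c @v6: history=[(2, 6), (5, 9), (7, 7)] -> pick v5 -> 9

Answer: NONE
0
6
5
9
6
9
9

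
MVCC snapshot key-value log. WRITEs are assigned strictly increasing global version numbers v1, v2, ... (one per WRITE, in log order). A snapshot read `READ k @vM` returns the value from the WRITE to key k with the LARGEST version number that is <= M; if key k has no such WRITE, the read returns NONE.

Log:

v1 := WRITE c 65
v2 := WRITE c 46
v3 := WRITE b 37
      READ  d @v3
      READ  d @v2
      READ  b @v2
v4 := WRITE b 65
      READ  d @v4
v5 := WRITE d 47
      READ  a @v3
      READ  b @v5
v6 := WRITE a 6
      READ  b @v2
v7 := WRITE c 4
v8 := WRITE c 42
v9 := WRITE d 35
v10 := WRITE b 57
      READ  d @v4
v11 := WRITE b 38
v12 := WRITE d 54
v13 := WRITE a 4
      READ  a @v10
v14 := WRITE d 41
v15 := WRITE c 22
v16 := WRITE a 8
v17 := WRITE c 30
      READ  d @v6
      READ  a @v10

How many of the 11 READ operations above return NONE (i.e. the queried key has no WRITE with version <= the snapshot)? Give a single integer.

v1: WRITE c=65  (c history now [(1, 65)])
v2: WRITE c=46  (c history now [(1, 65), (2, 46)])
v3: WRITE b=37  (b history now [(3, 37)])
READ d @v3: history=[] -> no version <= 3 -> NONE
READ d @v2: history=[] -> no version <= 2 -> NONE
READ b @v2: history=[(3, 37)] -> no version <= 2 -> NONE
v4: WRITE b=65  (b history now [(3, 37), (4, 65)])
READ d @v4: history=[] -> no version <= 4 -> NONE
v5: WRITE d=47  (d history now [(5, 47)])
READ a @v3: history=[] -> no version <= 3 -> NONE
READ b @v5: history=[(3, 37), (4, 65)] -> pick v4 -> 65
v6: WRITE a=6  (a history now [(6, 6)])
READ b @v2: history=[(3, 37), (4, 65)] -> no version <= 2 -> NONE
v7: WRITE c=4  (c history now [(1, 65), (2, 46), (7, 4)])
v8: WRITE c=42  (c history now [(1, 65), (2, 46), (7, 4), (8, 42)])
v9: WRITE d=35  (d history now [(5, 47), (9, 35)])
v10: WRITE b=57  (b history now [(3, 37), (4, 65), (10, 57)])
READ d @v4: history=[(5, 47), (9, 35)] -> no version <= 4 -> NONE
v11: WRITE b=38  (b history now [(3, 37), (4, 65), (10, 57), (11, 38)])
v12: WRITE d=54  (d history now [(5, 47), (9, 35), (12, 54)])
v13: WRITE a=4  (a history now [(6, 6), (13, 4)])
READ a @v10: history=[(6, 6), (13, 4)] -> pick v6 -> 6
v14: WRITE d=41  (d history now [(5, 47), (9, 35), (12, 54), (14, 41)])
v15: WRITE c=22  (c history now [(1, 65), (2, 46), (7, 4), (8, 42), (15, 22)])
v16: WRITE a=8  (a history now [(6, 6), (13, 4), (16, 8)])
v17: WRITE c=30  (c history now [(1, 65), (2, 46), (7, 4), (8, 42), (15, 22), (17, 30)])
READ d @v6: history=[(5, 47), (9, 35), (12, 54), (14, 41)] -> pick v5 -> 47
READ a @v10: history=[(6, 6), (13, 4), (16, 8)] -> pick v6 -> 6
Read results in order: ['NONE', 'NONE', 'NONE', 'NONE', 'NONE', '65', 'NONE', 'NONE', '6', '47', '6']
NONE count = 7

Answer: 7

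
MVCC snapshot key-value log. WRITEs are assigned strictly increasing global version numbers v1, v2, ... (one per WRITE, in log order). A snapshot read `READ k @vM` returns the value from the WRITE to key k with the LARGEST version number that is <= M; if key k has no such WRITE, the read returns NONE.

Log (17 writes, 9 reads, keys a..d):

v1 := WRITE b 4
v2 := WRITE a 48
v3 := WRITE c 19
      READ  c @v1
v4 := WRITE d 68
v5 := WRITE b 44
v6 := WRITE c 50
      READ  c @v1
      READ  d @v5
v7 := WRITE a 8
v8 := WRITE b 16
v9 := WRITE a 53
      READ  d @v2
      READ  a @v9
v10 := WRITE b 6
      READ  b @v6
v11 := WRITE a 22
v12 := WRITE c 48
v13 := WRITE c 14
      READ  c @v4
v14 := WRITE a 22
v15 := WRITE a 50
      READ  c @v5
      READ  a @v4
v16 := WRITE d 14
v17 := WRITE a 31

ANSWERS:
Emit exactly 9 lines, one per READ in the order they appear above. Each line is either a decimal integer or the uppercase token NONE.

v1: WRITE b=4  (b history now [(1, 4)])
v2: WRITE a=48  (a history now [(2, 48)])
v3: WRITE c=19  (c history now [(3, 19)])
READ c @v1: history=[(3, 19)] -> no version <= 1 -> NONE
v4: WRITE d=68  (d history now [(4, 68)])
v5: WRITE b=44  (b history now [(1, 4), (5, 44)])
v6: WRITE c=50  (c history now [(3, 19), (6, 50)])
READ c @v1: history=[(3, 19), (6, 50)] -> no version <= 1 -> NONE
READ d @v5: history=[(4, 68)] -> pick v4 -> 68
v7: WRITE a=8  (a history now [(2, 48), (7, 8)])
v8: WRITE b=16  (b history now [(1, 4), (5, 44), (8, 16)])
v9: WRITE a=53  (a history now [(2, 48), (7, 8), (9, 53)])
READ d @v2: history=[(4, 68)] -> no version <= 2 -> NONE
READ a @v9: history=[(2, 48), (7, 8), (9, 53)] -> pick v9 -> 53
v10: WRITE b=6  (b history now [(1, 4), (5, 44), (8, 16), (10, 6)])
READ b @v6: history=[(1, 4), (5, 44), (8, 16), (10, 6)] -> pick v5 -> 44
v11: WRITE a=22  (a history now [(2, 48), (7, 8), (9, 53), (11, 22)])
v12: WRITE c=48  (c history now [(3, 19), (6, 50), (12, 48)])
v13: WRITE c=14  (c history now [(3, 19), (6, 50), (12, 48), (13, 14)])
READ c @v4: history=[(3, 19), (6, 50), (12, 48), (13, 14)] -> pick v3 -> 19
v14: WRITE a=22  (a history now [(2, 48), (7, 8), (9, 53), (11, 22), (14, 22)])
v15: WRITE a=50  (a history now [(2, 48), (7, 8), (9, 53), (11, 22), (14, 22), (15, 50)])
READ c @v5: history=[(3, 19), (6, 50), (12, 48), (13, 14)] -> pick v3 -> 19
READ a @v4: history=[(2, 48), (7, 8), (9, 53), (11, 22), (14, 22), (15, 50)] -> pick v2 -> 48
v16: WRITE d=14  (d history now [(4, 68), (16, 14)])
v17: WRITE a=31  (a history now [(2, 48), (7, 8), (9, 53), (11, 22), (14, 22), (15, 50), (17, 31)])

Answer: NONE
NONE
68
NONE
53
44
19
19
48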